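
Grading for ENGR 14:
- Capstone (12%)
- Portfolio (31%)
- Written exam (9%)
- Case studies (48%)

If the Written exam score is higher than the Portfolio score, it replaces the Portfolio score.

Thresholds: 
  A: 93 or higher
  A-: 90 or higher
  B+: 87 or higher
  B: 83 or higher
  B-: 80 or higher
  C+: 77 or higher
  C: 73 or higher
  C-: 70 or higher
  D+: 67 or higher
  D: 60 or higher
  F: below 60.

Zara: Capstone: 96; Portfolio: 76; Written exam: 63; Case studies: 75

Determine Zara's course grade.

C

Written exam (63) ≤ Portfolio (76), so Portfolio stays at 76.
Weighted total:
  Capstone 96 × 0.12 = 11.52
  Portfolio 76 × 0.31 = 23.56
  Written exam 63 × 0.09 = 5.67
  Case studies 75 × 0.48 = 36
Sum = 76.75
76.75 is ≥ 73 and < 77 → C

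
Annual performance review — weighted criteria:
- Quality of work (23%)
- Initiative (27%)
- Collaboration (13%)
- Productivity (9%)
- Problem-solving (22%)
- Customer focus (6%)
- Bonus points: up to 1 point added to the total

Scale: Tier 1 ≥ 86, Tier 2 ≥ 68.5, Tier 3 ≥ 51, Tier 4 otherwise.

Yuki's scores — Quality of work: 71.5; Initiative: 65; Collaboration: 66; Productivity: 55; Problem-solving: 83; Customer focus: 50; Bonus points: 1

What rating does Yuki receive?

Weighted total:
  Quality of work 71.5 × 0.23 = 16.445
  Initiative 65 × 0.27 = 17.55
  Collaboration 66 × 0.13 = 8.58
  Productivity 55 × 0.09 = 4.95
  Problem-solving 83 × 0.22 = 18.26
  Customer focus 50 × 0.06 = 3
Sum = 68.785
Bonus points: 68.785 + 1 = 69.785
69.785 is ≥ 68.5 and < 86 → Tier 2

Tier 2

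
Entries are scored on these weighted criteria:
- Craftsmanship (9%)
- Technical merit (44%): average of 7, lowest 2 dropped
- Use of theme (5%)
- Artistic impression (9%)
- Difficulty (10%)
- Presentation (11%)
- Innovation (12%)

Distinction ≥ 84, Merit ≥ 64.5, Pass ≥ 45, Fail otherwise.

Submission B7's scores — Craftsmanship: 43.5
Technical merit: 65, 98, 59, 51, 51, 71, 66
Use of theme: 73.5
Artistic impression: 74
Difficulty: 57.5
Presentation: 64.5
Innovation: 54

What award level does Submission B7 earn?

Merit

Technical merit: drop 51, 51 → average of remaining 5 = 359/5 = 71.8
Weighted total:
  Craftsmanship 43.5 × 0.09 = 3.915
  Technical merit 71.8 × 0.44 = 31.592
  Use of theme 73.5 × 0.05 = 3.675
  Artistic impression 74 × 0.09 = 6.66
  Difficulty 57.5 × 0.1 = 5.75
  Presentation 64.5 × 0.11 = 7.095
  Innovation 54 × 0.12 = 6.48
Sum = 65.167
65.167 is ≥ 64.5 and < 84 → Merit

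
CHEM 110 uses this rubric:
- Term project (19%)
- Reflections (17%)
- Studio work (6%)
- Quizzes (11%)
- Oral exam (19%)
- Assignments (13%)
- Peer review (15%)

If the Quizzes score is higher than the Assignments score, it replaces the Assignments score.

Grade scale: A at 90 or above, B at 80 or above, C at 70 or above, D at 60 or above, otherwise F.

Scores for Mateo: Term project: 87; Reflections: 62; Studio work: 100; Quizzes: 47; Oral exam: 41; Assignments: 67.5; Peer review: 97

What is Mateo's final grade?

Quizzes (47) ≤ Assignments (67.5), so Assignments stays at 67.5.
Weighted total:
  Term project 87 × 0.19 = 16.53
  Reflections 62 × 0.17 = 10.54
  Studio work 100 × 0.06 = 6
  Quizzes 47 × 0.11 = 5.17
  Oral exam 41 × 0.19 = 7.79
  Assignments 67.5 × 0.13 = 8.775
  Peer review 97 × 0.15 = 14.55
Sum = 69.355
69.355 is ≥ 60 and < 70 → D

D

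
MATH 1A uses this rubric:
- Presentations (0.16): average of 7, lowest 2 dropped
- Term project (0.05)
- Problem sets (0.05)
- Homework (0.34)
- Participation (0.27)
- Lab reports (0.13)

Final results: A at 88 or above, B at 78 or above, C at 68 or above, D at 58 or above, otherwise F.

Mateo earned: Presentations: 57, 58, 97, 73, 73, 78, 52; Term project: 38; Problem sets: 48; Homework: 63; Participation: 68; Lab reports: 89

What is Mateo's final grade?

Presentations: drop 52, 57 → average of remaining 5 = 379/5 = 75.8
Weighted total:
  Presentations 75.8 × 0.16 = 12.128
  Term project 38 × 0.05 = 1.9
  Problem sets 48 × 0.05 = 2.4
  Homework 63 × 0.34 = 21.42
  Participation 68 × 0.27 = 18.36
  Lab reports 89 × 0.13 = 11.57
Sum = 67.778
67.778 is ≥ 58 and < 68 → D

D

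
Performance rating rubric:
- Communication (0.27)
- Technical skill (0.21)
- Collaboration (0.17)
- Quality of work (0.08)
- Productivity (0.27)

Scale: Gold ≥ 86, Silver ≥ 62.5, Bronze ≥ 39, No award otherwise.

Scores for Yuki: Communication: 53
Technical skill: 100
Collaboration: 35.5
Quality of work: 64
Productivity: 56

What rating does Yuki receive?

Weighted total:
  Communication 53 × 0.27 = 14.31
  Technical skill 100 × 0.21 = 21
  Collaboration 35.5 × 0.17 = 6.035
  Quality of work 64 × 0.08 = 5.12
  Productivity 56 × 0.27 = 15.12
Sum = 61.585
61.585 is ≥ 39 and < 62.5 → Bronze

Bronze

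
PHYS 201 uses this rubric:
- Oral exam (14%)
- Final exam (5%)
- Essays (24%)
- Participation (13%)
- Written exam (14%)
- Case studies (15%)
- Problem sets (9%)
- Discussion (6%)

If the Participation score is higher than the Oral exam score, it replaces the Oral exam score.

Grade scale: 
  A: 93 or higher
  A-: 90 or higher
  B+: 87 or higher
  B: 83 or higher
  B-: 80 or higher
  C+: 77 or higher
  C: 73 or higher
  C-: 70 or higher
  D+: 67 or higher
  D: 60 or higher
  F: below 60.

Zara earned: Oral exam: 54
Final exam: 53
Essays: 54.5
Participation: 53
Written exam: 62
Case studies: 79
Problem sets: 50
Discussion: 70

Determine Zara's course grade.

Participation (53) ≤ Oral exam (54), so Oral exam stays at 54.
Weighted total:
  Oral exam 54 × 0.14 = 7.56
  Final exam 53 × 0.05 = 2.65
  Essays 54.5 × 0.24 = 13.08
  Participation 53 × 0.13 = 6.89
  Written exam 62 × 0.14 = 8.68
  Case studies 79 × 0.15 = 11.85
  Problem sets 50 × 0.09 = 4.5
  Discussion 70 × 0.06 = 4.2
Sum = 59.41
59.41 < 60 → F

F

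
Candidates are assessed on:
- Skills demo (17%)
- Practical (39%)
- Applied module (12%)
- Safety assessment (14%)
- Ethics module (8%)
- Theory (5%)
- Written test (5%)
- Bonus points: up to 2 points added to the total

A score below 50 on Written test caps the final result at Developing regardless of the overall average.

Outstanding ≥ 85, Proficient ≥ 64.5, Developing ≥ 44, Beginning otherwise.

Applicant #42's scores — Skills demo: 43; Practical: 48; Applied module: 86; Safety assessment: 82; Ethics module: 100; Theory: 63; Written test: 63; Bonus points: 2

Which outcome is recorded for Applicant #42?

Written test score 63 ≥ 50: minimum met.
Weighted total:
  Skills demo 43 × 0.17 = 7.31
  Practical 48 × 0.39 = 18.72
  Applied module 86 × 0.12 = 10.32
  Safety assessment 82 × 0.14 = 11.48
  Ethics module 100 × 0.08 = 8
  Theory 63 × 0.05 = 3.15
  Written test 63 × 0.05 = 3.15
Sum = 62.13
Bonus points: 62.13 + 2 = 64.13
64.13 is ≥ 44 and < 64.5 → Developing

Developing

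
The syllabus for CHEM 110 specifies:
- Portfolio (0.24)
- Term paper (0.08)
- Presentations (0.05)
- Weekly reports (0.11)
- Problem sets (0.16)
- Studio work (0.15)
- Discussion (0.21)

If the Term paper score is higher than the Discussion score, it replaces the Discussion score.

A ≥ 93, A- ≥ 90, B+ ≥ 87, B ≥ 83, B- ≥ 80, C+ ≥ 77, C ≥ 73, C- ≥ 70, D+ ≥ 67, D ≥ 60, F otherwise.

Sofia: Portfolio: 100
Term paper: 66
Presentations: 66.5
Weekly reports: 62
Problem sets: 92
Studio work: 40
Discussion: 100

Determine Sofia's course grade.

Term paper (66) ≤ Discussion (100), so Discussion stays at 100.
Weighted total:
  Portfolio 100 × 0.24 = 24
  Term paper 66 × 0.08 = 5.28
  Presentations 66.5 × 0.05 = 3.325
  Weekly reports 62 × 0.11 = 6.82
  Problem sets 92 × 0.16 = 14.72
  Studio work 40 × 0.15 = 6
  Discussion 100 × 0.21 = 21
Sum = 81.145
81.145 is ≥ 80 and < 83 → B-

B-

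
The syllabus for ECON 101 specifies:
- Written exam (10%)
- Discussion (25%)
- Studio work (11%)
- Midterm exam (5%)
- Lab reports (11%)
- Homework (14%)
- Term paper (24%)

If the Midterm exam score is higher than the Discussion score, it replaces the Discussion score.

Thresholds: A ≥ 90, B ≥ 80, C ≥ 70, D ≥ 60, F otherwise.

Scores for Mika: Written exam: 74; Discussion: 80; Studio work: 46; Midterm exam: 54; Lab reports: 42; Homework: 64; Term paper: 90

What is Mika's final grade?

C

Midterm exam (54) ≤ Discussion (80), so Discussion stays at 80.
Weighted total:
  Written exam 74 × 0.1 = 7.4
  Discussion 80 × 0.25 = 20
  Studio work 46 × 0.11 = 5.06
  Midterm exam 54 × 0.05 = 2.7
  Lab reports 42 × 0.11 = 4.62
  Homework 64 × 0.14 = 8.96
  Term paper 90 × 0.24 = 21.6
Sum = 70.34
70.34 is ≥ 70 and < 80 → C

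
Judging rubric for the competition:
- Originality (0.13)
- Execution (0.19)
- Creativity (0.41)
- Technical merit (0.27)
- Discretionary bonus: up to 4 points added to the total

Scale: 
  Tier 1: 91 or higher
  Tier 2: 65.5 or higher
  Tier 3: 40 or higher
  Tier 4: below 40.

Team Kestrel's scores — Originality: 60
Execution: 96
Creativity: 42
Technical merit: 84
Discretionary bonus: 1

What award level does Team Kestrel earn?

Tier 2

Weighted total:
  Originality 60 × 0.13 = 7.8
  Execution 96 × 0.19 = 18.24
  Creativity 42 × 0.41 = 17.22
  Technical merit 84 × 0.27 = 22.68
Sum = 65.94
Discretionary bonus: 65.94 + 1 = 66.94
66.94 is ≥ 65.5 and < 91 → Tier 2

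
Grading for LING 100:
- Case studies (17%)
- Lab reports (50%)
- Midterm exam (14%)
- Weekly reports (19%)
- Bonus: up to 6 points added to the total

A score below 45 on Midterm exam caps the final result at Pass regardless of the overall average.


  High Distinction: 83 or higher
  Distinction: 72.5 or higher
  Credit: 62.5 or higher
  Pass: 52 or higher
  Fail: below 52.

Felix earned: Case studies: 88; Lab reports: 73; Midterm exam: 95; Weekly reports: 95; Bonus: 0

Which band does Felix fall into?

Midterm exam score 95 ≥ 45: minimum met.
Weighted total:
  Case studies 88 × 0.17 = 14.96
  Lab reports 73 × 0.5 = 36.5
  Midterm exam 95 × 0.14 = 13.3
  Weekly reports 95 × 0.19 = 18.05
Sum = 82.81
Bonus: 82.81 + 0 = 82.81
82.81 is ≥ 72.5 and < 83 → Distinction

Distinction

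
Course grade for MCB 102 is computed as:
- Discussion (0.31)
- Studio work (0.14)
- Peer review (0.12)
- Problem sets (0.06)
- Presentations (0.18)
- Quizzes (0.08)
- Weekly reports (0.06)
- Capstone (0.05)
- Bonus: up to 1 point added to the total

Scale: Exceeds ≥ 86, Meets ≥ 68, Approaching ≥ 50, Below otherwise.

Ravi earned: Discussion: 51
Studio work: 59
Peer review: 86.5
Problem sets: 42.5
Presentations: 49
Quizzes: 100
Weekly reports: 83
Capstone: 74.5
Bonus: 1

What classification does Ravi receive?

Approaching

Weighted total:
  Discussion 51 × 0.31 = 15.81
  Studio work 59 × 0.14 = 8.26
  Peer review 86.5 × 0.12 = 10.38
  Problem sets 42.5 × 0.06 = 2.55
  Presentations 49 × 0.18 = 8.82
  Quizzes 100 × 0.08 = 8
  Weekly reports 83 × 0.06 = 4.98
  Capstone 74.5 × 0.05 = 3.725
Sum = 62.525
Bonus: 62.525 + 1 = 63.525
63.525 is ≥ 50 and < 68 → Approaching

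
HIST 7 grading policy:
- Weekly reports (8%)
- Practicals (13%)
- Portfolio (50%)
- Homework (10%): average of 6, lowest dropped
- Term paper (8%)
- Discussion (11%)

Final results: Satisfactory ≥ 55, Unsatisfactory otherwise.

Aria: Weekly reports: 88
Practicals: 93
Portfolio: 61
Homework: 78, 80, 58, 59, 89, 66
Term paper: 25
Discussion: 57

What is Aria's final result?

Satisfactory

Homework: drop 58 → average of remaining 5 = 372/5 = 74.4
Weighted total:
  Weekly reports 88 × 0.08 = 7.04
  Practicals 93 × 0.13 = 12.09
  Portfolio 61 × 0.5 = 30.5
  Homework 74.4 × 0.1 = 7.44
  Term paper 25 × 0.08 = 2
  Discussion 57 × 0.11 = 6.27
Sum = 65.34
65.34 ≥ 55 → Satisfactory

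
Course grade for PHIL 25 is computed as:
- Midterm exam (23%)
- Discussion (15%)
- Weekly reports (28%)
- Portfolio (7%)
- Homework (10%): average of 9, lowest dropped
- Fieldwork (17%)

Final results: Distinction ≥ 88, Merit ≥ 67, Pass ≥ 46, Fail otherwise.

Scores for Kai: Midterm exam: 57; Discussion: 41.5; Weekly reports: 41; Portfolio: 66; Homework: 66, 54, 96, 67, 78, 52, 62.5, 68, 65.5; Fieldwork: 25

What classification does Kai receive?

Pass

Homework: drop 52 → average of remaining 8 = 557/8 = 69.625
Weighted total:
  Midterm exam 57 × 0.23 = 13.11
  Discussion 41.5 × 0.15 = 6.225
  Weekly reports 41 × 0.28 = 11.48
  Portfolio 66 × 0.07 = 4.62
  Homework 69.625 × 0.1 = 6.9625
  Fieldwork 25 × 0.17 = 4.25
Sum = 46.6475
46.6475 is ≥ 46 and < 67 → Pass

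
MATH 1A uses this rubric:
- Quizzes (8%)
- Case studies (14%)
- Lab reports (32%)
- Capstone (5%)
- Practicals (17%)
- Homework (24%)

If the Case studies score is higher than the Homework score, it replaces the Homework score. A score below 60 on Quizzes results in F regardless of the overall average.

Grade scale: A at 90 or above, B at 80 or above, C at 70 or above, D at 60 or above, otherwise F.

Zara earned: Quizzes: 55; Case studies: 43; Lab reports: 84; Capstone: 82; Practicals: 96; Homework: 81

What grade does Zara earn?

F

Case studies (43) ≤ Homework (81), so Homework stays at 81.
Quizzes score 55 < 60: minimum not met.
Weighted total:
  Quizzes 55 × 0.08 = 4.4
  Case studies 43 × 0.14 = 6.02
  Lab reports 84 × 0.32 = 26.88
  Capstone 82 × 0.05 = 4.1
  Practicals 96 × 0.17 = 16.32
  Homework 81 × 0.24 = 19.44
Sum = 77.16
Because the Quizzes minimum was not met, the result is F.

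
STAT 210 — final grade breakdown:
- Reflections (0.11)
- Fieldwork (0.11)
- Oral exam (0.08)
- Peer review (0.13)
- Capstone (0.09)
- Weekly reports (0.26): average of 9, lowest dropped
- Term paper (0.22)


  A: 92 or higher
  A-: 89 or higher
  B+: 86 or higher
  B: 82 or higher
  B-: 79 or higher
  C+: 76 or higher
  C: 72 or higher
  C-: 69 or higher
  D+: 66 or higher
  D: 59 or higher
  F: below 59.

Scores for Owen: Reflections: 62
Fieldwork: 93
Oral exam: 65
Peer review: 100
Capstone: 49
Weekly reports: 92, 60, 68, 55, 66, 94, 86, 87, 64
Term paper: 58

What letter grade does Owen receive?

Weekly reports: drop 55 → average of remaining 8 = 617/8 = 77.125
Weighted total:
  Reflections 62 × 0.11 = 6.82
  Fieldwork 93 × 0.11 = 10.23
  Oral exam 65 × 0.08 = 5.2
  Peer review 100 × 0.13 = 13
  Capstone 49 × 0.09 = 4.41
  Weekly reports 77.125 × 0.26 = 20.0525
  Term paper 58 × 0.22 = 12.76
Sum = 72.4725
72.4725 is ≥ 72 and < 76 → C

C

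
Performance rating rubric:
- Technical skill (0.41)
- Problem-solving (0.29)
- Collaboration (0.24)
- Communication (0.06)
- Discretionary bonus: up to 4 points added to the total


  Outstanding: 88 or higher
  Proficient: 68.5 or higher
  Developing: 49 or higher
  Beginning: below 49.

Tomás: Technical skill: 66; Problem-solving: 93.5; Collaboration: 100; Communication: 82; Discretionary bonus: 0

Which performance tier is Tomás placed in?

Proficient

Weighted total:
  Technical skill 66 × 0.41 = 27.06
  Problem-solving 93.5 × 0.29 = 27.115
  Collaboration 100 × 0.24 = 24
  Communication 82 × 0.06 = 4.92
Sum = 83.095
Discretionary bonus: 83.095 + 0 = 83.095
83.095 is ≥ 68.5 and < 88 → Proficient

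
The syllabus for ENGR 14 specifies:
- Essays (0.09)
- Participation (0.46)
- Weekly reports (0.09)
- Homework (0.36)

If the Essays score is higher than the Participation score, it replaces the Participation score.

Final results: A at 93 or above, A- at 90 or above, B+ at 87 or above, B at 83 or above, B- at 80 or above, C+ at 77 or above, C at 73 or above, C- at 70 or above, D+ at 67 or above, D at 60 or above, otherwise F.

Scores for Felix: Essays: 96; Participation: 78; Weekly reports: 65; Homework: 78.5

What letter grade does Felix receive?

B

Essays (96) > Participation (78), so Participation counts as 96.
Weighted total:
  Essays 96 × 0.09 = 8.64
  Participation 96 × 0.46 = 44.16
  Weekly reports 65 × 0.09 = 5.85
  Homework 78.5 × 0.36 = 28.26
Sum = 86.91
86.91 is ≥ 83 and < 87 → B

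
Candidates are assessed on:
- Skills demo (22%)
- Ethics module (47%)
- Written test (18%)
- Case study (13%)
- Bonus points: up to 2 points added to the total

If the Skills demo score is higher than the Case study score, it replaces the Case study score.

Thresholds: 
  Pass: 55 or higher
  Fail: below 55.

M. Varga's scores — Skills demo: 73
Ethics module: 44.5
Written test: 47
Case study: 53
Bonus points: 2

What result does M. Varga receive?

Skills demo (73) > Case study (53), so Case study counts as 73.
Weighted total:
  Skills demo 73 × 0.22 = 16.06
  Ethics module 44.5 × 0.47 = 20.915
  Written test 47 × 0.18 = 8.46
  Case study 73 × 0.13 = 9.49
Sum = 54.925
Bonus points: 54.925 + 2 = 56.925
56.925 ≥ 55 → Pass

Pass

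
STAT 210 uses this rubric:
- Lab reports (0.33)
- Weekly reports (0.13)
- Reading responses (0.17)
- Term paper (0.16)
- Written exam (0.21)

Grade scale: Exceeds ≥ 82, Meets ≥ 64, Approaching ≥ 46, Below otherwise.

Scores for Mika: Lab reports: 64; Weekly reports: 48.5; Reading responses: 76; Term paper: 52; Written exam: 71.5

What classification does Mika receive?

Weighted total:
  Lab reports 64 × 0.33 = 21.12
  Weekly reports 48.5 × 0.13 = 6.305
  Reading responses 76 × 0.17 = 12.92
  Term paper 52 × 0.16 = 8.32
  Written exam 71.5 × 0.21 = 15.015
Sum = 63.68
63.68 is ≥ 46 and < 64 → Approaching

Approaching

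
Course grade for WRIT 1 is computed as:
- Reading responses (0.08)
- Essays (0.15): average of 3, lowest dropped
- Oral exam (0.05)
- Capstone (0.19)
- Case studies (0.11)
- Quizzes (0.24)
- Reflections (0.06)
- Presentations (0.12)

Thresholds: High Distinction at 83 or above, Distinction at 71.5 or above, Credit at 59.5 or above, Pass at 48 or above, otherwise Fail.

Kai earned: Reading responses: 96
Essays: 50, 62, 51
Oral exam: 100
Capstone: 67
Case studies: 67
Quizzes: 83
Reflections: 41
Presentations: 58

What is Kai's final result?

Essays: drop 50 → average of remaining 2 = 113/2 = 56.5
Weighted total:
  Reading responses 96 × 0.08 = 7.68
  Essays 56.5 × 0.15 = 8.475
  Oral exam 100 × 0.05 = 5
  Capstone 67 × 0.19 = 12.73
  Case studies 67 × 0.11 = 7.37
  Quizzes 83 × 0.24 = 19.92
  Reflections 41 × 0.06 = 2.46
  Presentations 58 × 0.12 = 6.96
Sum = 70.595
70.595 is ≥ 59.5 and < 71.5 → Credit

Credit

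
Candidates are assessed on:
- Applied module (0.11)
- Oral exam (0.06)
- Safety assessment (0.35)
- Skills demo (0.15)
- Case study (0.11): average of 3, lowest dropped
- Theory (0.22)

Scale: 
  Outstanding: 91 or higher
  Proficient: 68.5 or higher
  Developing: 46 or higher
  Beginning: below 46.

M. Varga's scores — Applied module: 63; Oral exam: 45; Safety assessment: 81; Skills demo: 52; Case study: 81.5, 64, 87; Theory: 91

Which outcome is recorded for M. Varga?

Proficient

Case study: drop 64 → average of remaining 2 = 168.5/2 = 84.25
Weighted total:
  Applied module 63 × 0.11 = 6.93
  Oral exam 45 × 0.06 = 2.7
  Safety assessment 81 × 0.35 = 28.35
  Skills demo 52 × 0.15 = 7.8
  Case study 84.25 × 0.11 = 9.2675
  Theory 91 × 0.22 = 20.02
Sum = 75.0675
75.0675 is ≥ 68.5 and < 91 → Proficient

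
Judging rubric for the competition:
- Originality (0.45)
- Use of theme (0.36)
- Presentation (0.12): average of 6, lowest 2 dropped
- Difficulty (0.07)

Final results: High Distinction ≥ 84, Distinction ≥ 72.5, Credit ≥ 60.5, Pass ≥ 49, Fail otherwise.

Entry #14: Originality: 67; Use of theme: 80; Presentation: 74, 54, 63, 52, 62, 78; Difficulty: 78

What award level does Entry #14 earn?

Distinction

Presentation: drop 52, 54 → average of remaining 4 = 277/4 = 69.25
Weighted total:
  Originality 67 × 0.45 = 30.15
  Use of theme 80 × 0.36 = 28.8
  Presentation 69.25 × 0.12 = 8.31
  Difficulty 78 × 0.07 = 5.46
Sum = 72.72
72.72 is ≥ 72.5 and < 84 → Distinction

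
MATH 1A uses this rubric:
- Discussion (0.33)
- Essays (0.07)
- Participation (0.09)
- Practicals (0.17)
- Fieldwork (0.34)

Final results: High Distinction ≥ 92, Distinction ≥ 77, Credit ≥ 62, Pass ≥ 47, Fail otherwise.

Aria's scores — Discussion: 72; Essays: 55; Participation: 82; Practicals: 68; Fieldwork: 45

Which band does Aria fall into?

Pass

Weighted total:
  Discussion 72 × 0.33 = 23.76
  Essays 55 × 0.07 = 3.85
  Participation 82 × 0.09 = 7.38
  Practicals 68 × 0.17 = 11.56
  Fieldwork 45 × 0.34 = 15.3
Sum = 61.85
61.85 is ≥ 47 and < 62 → Pass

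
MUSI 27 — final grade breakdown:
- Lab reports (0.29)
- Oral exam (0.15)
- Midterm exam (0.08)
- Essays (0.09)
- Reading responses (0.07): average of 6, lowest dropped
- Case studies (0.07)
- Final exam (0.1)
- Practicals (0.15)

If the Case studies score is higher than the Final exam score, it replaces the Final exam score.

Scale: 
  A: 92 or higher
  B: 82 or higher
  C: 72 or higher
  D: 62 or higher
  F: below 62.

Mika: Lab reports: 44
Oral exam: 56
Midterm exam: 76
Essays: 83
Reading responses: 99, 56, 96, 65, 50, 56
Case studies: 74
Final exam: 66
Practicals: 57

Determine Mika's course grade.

F

Reading responses: drop 50 → average of remaining 5 = 372/5 = 74.4
Case studies (74) > Final exam (66), so Final exam counts as 74.
Weighted total:
  Lab reports 44 × 0.29 = 12.76
  Oral exam 56 × 0.15 = 8.4
  Midterm exam 76 × 0.08 = 6.08
  Essays 83 × 0.09 = 7.47
  Reading responses 74.4 × 0.07 = 5.208
  Case studies 74 × 0.07 = 5.18
  Final exam 74 × 0.1 = 7.4
  Practicals 57 × 0.15 = 8.55
Sum = 61.048
61.048 < 62 → F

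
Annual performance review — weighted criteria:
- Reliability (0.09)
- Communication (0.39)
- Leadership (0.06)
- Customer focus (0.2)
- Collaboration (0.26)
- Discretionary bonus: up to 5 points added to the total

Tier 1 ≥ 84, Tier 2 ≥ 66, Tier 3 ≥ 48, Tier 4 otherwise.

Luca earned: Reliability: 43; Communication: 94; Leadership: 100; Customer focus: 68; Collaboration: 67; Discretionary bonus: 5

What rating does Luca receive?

Tier 2

Weighted total:
  Reliability 43 × 0.09 = 3.87
  Communication 94 × 0.39 = 36.66
  Leadership 100 × 0.06 = 6
  Customer focus 68 × 0.2 = 13.6
  Collaboration 67 × 0.26 = 17.42
Sum = 77.55
Discretionary bonus: 77.55 + 5 = 82.55
82.55 is ≥ 66 and < 84 → Tier 2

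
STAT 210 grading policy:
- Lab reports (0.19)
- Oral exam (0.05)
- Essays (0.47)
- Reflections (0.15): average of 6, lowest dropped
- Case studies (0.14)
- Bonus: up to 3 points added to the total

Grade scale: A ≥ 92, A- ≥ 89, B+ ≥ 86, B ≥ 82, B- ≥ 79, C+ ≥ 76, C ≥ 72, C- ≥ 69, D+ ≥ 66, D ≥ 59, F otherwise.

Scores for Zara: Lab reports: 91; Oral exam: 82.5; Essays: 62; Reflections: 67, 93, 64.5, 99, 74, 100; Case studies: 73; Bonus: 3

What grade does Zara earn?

C+

Reflections: drop 64.5 → average of remaining 5 = 433/5 = 86.6
Weighted total:
  Lab reports 91 × 0.19 = 17.29
  Oral exam 82.5 × 0.05 = 4.125
  Essays 62 × 0.47 = 29.14
  Reflections 86.6 × 0.15 = 12.99
  Case studies 73 × 0.14 = 10.22
Sum = 73.765
Bonus: 73.765 + 3 = 76.765
76.765 is ≥ 76 and < 79 → C+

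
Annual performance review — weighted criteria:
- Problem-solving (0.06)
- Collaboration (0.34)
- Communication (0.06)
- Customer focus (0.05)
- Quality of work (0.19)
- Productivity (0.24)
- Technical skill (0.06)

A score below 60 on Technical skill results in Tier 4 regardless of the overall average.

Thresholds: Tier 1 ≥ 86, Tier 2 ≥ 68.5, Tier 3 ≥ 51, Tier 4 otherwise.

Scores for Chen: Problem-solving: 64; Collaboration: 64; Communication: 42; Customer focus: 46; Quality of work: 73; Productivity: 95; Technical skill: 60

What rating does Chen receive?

Technical skill score 60 ≥ 60: minimum met.
Weighted total:
  Problem-solving 64 × 0.06 = 3.84
  Collaboration 64 × 0.34 = 21.76
  Communication 42 × 0.06 = 2.52
  Customer focus 46 × 0.05 = 2.3
  Quality of work 73 × 0.19 = 13.87
  Productivity 95 × 0.24 = 22.8
  Technical skill 60 × 0.06 = 3.6
Sum = 70.69
70.69 is ≥ 68.5 and < 86 → Tier 2

Tier 2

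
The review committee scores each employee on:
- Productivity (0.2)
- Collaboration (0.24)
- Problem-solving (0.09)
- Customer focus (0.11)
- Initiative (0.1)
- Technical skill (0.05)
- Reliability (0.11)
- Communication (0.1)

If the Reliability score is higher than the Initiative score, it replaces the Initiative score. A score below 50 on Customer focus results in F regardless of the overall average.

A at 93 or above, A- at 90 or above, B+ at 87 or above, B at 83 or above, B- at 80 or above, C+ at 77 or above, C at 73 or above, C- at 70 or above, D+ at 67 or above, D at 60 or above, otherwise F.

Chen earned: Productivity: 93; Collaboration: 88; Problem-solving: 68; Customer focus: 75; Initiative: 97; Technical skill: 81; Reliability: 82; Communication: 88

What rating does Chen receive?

Reliability (82) ≤ Initiative (97), so Initiative stays at 97.
Customer focus score 75 ≥ 50: minimum met.
Weighted total:
  Productivity 93 × 0.2 = 18.6
  Collaboration 88 × 0.24 = 21.12
  Problem-solving 68 × 0.09 = 6.12
  Customer focus 75 × 0.11 = 8.25
  Initiative 97 × 0.1 = 9.7
  Technical skill 81 × 0.05 = 4.05
  Reliability 82 × 0.11 = 9.02
  Communication 88 × 0.1 = 8.8
Sum = 85.66
85.66 is ≥ 83 and < 87 → B

B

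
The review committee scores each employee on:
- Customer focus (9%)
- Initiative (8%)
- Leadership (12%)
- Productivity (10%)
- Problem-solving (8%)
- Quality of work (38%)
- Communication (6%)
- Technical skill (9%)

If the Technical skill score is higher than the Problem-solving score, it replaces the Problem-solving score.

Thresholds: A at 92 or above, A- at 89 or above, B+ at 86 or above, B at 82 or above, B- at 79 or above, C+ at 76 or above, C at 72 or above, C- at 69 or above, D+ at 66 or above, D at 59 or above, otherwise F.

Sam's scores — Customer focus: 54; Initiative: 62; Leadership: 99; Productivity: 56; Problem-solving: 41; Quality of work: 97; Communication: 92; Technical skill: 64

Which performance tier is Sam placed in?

Technical skill (64) > Problem-solving (41), so Problem-solving counts as 64.
Weighted total:
  Customer focus 54 × 0.09 = 4.86
  Initiative 62 × 0.08 = 4.96
  Leadership 99 × 0.12 = 11.88
  Productivity 56 × 0.1 = 5.6
  Problem-solving 64 × 0.08 = 5.12
  Quality of work 97 × 0.38 = 36.86
  Communication 92 × 0.06 = 5.52
  Technical skill 64 × 0.09 = 5.76
Sum = 80.56
80.56 is ≥ 79 and < 82 → B-

B-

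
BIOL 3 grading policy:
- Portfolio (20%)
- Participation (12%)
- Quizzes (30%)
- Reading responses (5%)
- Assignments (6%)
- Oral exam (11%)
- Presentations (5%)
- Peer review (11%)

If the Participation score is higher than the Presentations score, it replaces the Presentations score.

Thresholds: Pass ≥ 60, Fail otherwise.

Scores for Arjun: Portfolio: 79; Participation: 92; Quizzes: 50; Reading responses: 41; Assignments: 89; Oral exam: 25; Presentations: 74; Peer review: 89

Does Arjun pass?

Participation (92) > Presentations (74), so Presentations counts as 92.
Weighted total:
  Portfolio 79 × 0.2 = 15.8
  Participation 92 × 0.12 = 11.04
  Quizzes 50 × 0.3 = 15
  Reading responses 41 × 0.05 = 2.05
  Assignments 89 × 0.06 = 5.34
  Oral exam 25 × 0.11 = 2.75
  Presentations 92 × 0.05 = 4.6
  Peer review 89 × 0.11 = 9.79
Sum = 66.37
66.37 ≥ 60 → Pass

Pass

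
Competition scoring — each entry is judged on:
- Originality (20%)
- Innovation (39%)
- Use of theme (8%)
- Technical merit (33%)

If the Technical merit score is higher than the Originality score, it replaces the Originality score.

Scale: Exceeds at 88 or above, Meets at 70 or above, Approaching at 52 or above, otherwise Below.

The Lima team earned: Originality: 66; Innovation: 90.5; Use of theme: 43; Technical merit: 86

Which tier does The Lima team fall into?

Technical merit (86) > Originality (66), so Originality counts as 86.
Weighted total:
  Originality 86 × 0.2 = 17.2
  Innovation 90.5 × 0.39 = 35.295
  Use of theme 43 × 0.08 = 3.44
  Technical merit 86 × 0.33 = 28.38
Sum = 84.315
84.315 is ≥ 70 and < 88 → Meets

Meets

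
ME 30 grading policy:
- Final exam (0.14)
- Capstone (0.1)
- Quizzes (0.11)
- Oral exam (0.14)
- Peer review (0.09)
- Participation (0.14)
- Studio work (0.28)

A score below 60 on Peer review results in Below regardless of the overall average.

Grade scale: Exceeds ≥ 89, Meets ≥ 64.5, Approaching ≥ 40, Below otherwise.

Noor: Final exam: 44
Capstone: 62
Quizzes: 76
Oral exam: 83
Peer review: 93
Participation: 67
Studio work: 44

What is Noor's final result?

Approaching

Peer review score 93 ≥ 60: minimum met.
Weighted total:
  Final exam 44 × 0.14 = 6.16
  Capstone 62 × 0.1 = 6.2
  Quizzes 76 × 0.11 = 8.36
  Oral exam 83 × 0.14 = 11.62
  Peer review 93 × 0.09 = 8.37
  Participation 67 × 0.14 = 9.38
  Studio work 44 × 0.28 = 12.32
Sum = 62.41
62.41 is ≥ 40 and < 64.5 → Approaching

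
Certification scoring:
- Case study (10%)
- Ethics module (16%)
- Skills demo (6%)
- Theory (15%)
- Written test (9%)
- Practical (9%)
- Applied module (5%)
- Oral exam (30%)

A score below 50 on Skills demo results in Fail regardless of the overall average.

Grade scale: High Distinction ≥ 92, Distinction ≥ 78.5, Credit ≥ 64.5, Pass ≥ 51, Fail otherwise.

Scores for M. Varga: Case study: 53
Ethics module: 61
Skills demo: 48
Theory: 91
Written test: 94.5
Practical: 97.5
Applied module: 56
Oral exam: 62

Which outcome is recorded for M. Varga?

Fail

Skills demo score 48 < 50: minimum not met.
Weighted total:
  Case study 53 × 0.1 = 5.3
  Ethics module 61 × 0.16 = 9.76
  Skills demo 48 × 0.06 = 2.88
  Theory 91 × 0.15 = 13.65
  Written test 94.5 × 0.09 = 8.505
  Practical 97.5 × 0.09 = 8.775
  Applied module 56 × 0.05 = 2.8
  Oral exam 62 × 0.3 = 18.6
Sum = 70.27
Because the Skills demo minimum was not met, the result is Fail.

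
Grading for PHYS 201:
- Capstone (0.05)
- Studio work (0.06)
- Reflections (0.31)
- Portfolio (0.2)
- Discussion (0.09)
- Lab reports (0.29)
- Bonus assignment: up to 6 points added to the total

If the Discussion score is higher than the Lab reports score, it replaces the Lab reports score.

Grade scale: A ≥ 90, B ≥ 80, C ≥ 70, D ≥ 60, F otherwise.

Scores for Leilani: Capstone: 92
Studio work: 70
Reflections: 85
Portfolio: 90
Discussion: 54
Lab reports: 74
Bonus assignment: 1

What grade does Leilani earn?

B

Discussion (54) ≤ Lab reports (74), so Lab reports stays at 74.
Weighted total:
  Capstone 92 × 0.05 = 4.6
  Studio work 70 × 0.06 = 4.2
  Reflections 85 × 0.31 = 26.35
  Portfolio 90 × 0.2 = 18
  Discussion 54 × 0.09 = 4.86
  Lab reports 74 × 0.29 = 21.46
Sum = 79.47
Bonus assignment: 79.47 + 1 = 80.47
80.47 is ≥ 80 and < 90 → B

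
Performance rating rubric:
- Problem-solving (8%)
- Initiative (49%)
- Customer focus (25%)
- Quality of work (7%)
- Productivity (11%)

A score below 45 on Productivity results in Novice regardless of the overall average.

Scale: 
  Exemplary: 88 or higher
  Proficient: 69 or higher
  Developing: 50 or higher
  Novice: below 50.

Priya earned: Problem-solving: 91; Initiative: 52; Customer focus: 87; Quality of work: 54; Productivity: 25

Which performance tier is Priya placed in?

Novice

Productivity score 25 < 45: minimum not met.
Weighted total:
  Problem-solving 91 × 0.08 = 7.28
  Initiative 52 × 0.49 = 25.48
  Customer focus 87 × 0.25 = 21.75
  Quality of work 54 × 0.07 = 3.78
  Productivity 25 × 0.11 = 2.75
Sum = 61.04
Because the Productivity minimum was not met, the result is Novice.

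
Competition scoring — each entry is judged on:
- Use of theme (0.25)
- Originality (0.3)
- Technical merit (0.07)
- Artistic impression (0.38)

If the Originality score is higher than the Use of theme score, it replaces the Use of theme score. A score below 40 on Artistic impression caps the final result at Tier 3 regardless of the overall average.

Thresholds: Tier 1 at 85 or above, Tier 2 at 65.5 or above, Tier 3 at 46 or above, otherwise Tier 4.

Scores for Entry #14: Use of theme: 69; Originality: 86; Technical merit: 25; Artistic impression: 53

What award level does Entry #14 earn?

Tier 2

Originality (86) > Use of theme (69), so Use of theme counts as 86.
Artistic impression score 53 ≥ 40: minimum met.
Weighted total:
  Use of theme 86 × 0.25 = 21.5
  Originality 86 × 0.3 = 25.8
  Technical merit 25 × 0.07 = 1.75
  Artistic impression 53 × 0.38 = 20.14
Sum = 69.19
69.19 is ≥ 65.5 and < 85 → Tier 2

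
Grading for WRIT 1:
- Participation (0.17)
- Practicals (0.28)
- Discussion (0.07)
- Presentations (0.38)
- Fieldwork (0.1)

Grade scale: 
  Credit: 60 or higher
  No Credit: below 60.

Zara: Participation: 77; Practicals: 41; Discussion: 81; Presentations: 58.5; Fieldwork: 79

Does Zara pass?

Weighted total:
  Participation 77 × 0.17 = 13.09
  Practicals 41 × 0.28 = 11.48
  Discussion 81 × 0.07 = 5.67
  Presentations 58.5 × 0.38 = 22.23
  Fieldwork 79 × 0.1 = 7.9
Sum = 60.37
60.37 ≥ 60 → Credit

Credit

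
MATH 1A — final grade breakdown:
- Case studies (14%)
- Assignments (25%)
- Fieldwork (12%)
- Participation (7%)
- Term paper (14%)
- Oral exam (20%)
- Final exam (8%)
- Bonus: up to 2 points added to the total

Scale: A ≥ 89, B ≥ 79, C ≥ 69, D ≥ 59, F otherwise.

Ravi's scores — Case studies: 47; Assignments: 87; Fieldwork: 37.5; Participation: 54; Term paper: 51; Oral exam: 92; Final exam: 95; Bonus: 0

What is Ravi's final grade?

Weighted total:
  Case studies 47 × 0.14 = 6.58
  Assignments 87 × 0.25 = 21.75
  Fieldwork 37.5 × 0.12 = 4.5
  Participation 54 × 0.07 = 3.78
  Term paper 51 × 0.14 = 7.14
  Oral exam 92 × 0.2 = 18.4
  Final exam 95 × 0.08 = 7.6
Sum = 69.75
Bonus: 69.75 + 0 = 69.75
69.75 is ≥ 69 and < 79 → C

C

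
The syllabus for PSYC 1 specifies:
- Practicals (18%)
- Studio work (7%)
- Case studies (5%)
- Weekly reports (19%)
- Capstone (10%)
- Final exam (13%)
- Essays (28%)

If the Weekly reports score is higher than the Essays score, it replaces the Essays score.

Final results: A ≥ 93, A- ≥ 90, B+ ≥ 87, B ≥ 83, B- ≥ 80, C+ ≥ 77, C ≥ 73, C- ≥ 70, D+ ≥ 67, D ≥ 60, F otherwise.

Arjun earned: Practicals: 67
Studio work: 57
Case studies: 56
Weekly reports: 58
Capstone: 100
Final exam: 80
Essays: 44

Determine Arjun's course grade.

Weekly reports (58) > Essays (44), so Essays counts as 58.
Weighted total:
  Practicals 67 × 0.18 = 12.06
  Studio work 57 × 0.07 = 3.99
  Case studies 56 × 0.05 = 2.8
  Weekly reports 58 × 0.19 = 11.02
  Capstone 100 × 0.1 = 10
  Final exam 80 × 0.13 = 10.4
  Essays 58 × 0.28 = 16.24
Sum = 66.51
66.51 is ≥ 60 and < 67 → D

D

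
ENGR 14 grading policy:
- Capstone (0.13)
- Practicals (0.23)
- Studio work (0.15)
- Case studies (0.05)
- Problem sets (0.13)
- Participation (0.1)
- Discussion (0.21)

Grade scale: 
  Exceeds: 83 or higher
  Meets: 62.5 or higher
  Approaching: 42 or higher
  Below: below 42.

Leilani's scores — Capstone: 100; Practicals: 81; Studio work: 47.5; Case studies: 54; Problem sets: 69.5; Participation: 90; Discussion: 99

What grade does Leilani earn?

Weighted total:
  Capstone 100 × 0.13 = 13
  Practicals 81 × 0.23 = 18.63
  Studio work 47.5 × 0.15 = 7.125
  Case studies 54 × 0.05 = 2.7
  Problem sets 69.5 × 0.13 = 9.035
  Participation 90 × 0.1 = 9
  Discussion 99 × 0.21 = 20.79
Sum = 80.28
80.28 is ≥ 62.5 and < 83 → Meets

Meets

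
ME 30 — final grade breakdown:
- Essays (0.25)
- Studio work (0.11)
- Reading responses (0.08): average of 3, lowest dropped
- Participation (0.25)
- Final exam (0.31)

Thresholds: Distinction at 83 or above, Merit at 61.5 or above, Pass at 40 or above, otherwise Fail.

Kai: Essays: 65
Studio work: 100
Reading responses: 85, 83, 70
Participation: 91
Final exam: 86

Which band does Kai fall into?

Distinction

Reading responses: drop 70 → average of remaining 2 = 168/2 = 84
Weighted total:
  Essays 65 × 0.25 = 16.25
  Studio work 100 × 0.11 = 11
  Reading responses 84 × 0.08 = 6.72
  Participation 91 × 0.25 = 22.75
  Final exam 86 × 0.31 = 26.66
Sum = 83.38
83.38 ≥ 83 → Distinction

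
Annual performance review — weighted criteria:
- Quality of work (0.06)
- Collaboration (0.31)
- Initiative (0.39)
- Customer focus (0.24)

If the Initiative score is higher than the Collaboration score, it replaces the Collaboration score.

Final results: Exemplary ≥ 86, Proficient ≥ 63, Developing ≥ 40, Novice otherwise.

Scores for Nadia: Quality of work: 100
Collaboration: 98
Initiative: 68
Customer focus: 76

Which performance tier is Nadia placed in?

Initiative (68) ≤ Collaboration (98), so Collaboration stays at 98.
Weighted total:
  Quality of work 100 × 0.06 = 6
  Collaboration 98 × 0.31 = 30.38
  Initiative 68 × 0.39 = 26.52
  Customer focus 76 × 0.24 = 18.24
Sum = 81.14
81.14 is ≥ 63 and < 86 → Proficient

Proficient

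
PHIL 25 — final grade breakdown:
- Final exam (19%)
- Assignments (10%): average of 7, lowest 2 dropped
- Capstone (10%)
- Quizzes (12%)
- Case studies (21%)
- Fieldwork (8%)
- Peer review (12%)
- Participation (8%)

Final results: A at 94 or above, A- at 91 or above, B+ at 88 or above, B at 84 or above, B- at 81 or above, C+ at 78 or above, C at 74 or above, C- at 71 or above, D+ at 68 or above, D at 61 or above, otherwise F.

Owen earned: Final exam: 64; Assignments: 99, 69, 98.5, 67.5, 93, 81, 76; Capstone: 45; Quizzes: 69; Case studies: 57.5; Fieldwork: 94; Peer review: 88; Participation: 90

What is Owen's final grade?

C-

Assignments: drop 67.5, 69 → average of remaining 5 = 447.5/5 = 89.5
Weighted total:
  Final exam 64 × 0.19 = 12.16
  Assignments 89.5 × 0.1 = 8.95
  Capstone 45 × 0.1 = 4.5
  Quizzes 69 × 0.12 = 8.28
  Case studies 57.5 × 0.21 = 12.075
  Fieldwork 94 × 0.08 = 7.52
  Peer review 88 × 0.12 = 10.56
  Participation 90 × 0.08 = 7.2
Sum = 71.245
71.245 is ≥ 71 and < 74 → C-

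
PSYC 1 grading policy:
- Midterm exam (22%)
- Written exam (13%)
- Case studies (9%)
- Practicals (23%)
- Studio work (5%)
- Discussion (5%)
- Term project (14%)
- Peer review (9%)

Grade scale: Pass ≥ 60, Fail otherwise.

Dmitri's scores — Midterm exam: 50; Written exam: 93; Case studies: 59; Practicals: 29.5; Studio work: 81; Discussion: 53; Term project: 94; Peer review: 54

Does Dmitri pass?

Weighted total:
  Midterm exam 50 × 0.22 = 11
  Written exam 93 × 0.13 = 12.09
  Case studies 59 × 0.09 = 5.31
  Practicals 29.5 × 0.23 = 6.785
  Studio work 81 × 0.05 = 4.05
  Discussion 53 × 0.05 = 2.65
  Term project 94 × 0.14 = 13.16
  Peer review 54 × 0.09 = 4.86
Sum = 59.905
59.905 < 60 → Fail

Fail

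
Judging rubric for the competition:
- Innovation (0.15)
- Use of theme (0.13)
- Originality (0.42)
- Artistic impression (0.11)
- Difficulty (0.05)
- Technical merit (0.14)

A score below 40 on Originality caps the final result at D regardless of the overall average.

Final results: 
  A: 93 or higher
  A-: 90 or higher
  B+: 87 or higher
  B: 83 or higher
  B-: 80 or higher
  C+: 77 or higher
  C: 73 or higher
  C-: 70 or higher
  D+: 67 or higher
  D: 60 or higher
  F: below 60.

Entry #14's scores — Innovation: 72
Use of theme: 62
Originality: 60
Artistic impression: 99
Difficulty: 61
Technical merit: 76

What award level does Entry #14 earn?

D+

Originality score 60 ≥ 40: minimum met.
Weighted total:
  Innovation 72 × 0.15 = 10.8
  Use of theme 62 × 0.13 = 8.06
  Originality 60 × 0.42 = 25.2
  Artistic impression 99 × 0.11 = 10.89
  Difficulty 61 × 0.05 = 3.05
  Technical merit 76 × 0.14 = 10.64
Sum = 68.64
68.64 is ≥ 67 and < 70 → D+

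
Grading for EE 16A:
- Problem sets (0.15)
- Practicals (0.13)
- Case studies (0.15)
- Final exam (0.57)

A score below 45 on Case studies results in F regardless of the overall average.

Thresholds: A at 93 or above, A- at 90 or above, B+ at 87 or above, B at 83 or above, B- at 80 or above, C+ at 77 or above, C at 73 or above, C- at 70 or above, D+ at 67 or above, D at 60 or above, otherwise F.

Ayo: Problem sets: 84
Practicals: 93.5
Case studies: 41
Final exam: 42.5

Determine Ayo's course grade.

F

Case studies score 41 < 45: minimum not met.
Weighted total:
  Problem sets 84 × 0.15 = 12.6
  Practicals 93.5 × 0.13 = 12.155
  Case studies 41 × 0.15 = 6.15
  Final exam 42.5 × 0.57 = 24.225
Sum = 55.13
Because the Case studies minimum was not met, the result is F.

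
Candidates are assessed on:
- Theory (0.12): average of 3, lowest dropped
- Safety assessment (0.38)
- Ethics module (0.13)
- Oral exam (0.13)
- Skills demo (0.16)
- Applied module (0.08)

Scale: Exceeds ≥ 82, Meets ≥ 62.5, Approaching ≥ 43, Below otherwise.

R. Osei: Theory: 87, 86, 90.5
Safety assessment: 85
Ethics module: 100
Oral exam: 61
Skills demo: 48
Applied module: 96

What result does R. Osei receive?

Theory: drop 86 → average of remaining 2 = 177.5/2 = 88.75
Weighted total:
  Theory 88.75 × 0.12 = 10.65
  Safety assessment 85 × 0.38 = 32.3
  Ethics module 100 × 0.13 = 13
  Oral exam 61 × 0.13 = 7.93
  Skills demo 48 × 0.16 = 7.68
  Applied module 96 × 0.08 = 7.68
Sum = 79.24
79.24 is ≥ 62.5 and < 82 → Meets

Meets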